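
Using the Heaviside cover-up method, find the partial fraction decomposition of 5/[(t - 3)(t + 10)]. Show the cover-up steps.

Cover (t - 3): set t=3, get α = 5/(3 + 10) = 5/13. Cover (t + 10): set t=-10, get β = 5/(-10 - 3) = -5/13.
Result: (5/13)/(t - 3) - (5/13)/(t + 10)


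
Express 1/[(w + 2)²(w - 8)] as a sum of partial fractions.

Cover-up at w=8: γ = 1/(8 + 2)² = 1/100. Cover-up at w=-2: β = 1/(-2 - 8) = -1/10. Comparing w² coeff: α = -γ = -1/100
Result: (-1/100)/(w + 2) - (1/10)/(w + 2)² + (1/100)/(w - 8)


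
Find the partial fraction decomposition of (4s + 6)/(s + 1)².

(4s + 6) = P(s + 1) + Q. At s = -1: Q = 4·(-1) + 6 = 2. Coeff of s: P = 4
Result: 4/(s + 1) + 2/(s + 1)²


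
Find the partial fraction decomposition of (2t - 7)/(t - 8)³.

(2t - 7) = A(t - 8)² + B(t - 8) + C. At t = 8: C = 2·8 - 7 = 9. Coefficients: A = 0, B = 2
Result: 2/(t - 8)² + 9/(t - 8)³


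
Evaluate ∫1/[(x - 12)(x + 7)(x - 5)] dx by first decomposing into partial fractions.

Cover-up: α = 1/133, β = 1/228, γ = -1/84. Decomposition: (1/133)/(x - 12) + (1/228)/(x + 7) - (1/84)/(x - 5). Integrate each term: (1/133) ln|(x - 12)| + (1/228) ln|(x + 7)| - (1/84) ln|(x - 5)| + C


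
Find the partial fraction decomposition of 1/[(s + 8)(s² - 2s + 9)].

Cover-up at s = -8: A = 1/((-8)² - 2·(-8) + 9) = 1/89. Then B = -A = -1/89, C = -A·(-2 - 8) = 10/89
Result: (1/89)/(s + 8) - ((1/89)s - 10/89)/(s² - 2s + 9)


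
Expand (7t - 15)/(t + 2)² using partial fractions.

(7t - 15) = P(t + 2) + Q. At t = -2: Q = 7·(-2) - 15 = -29. Coeff of t: P = 7
Result: 7/(t + 2) - 29/(t + 2)²


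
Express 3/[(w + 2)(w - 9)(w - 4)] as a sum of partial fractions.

Using cover-up method: A = 1/22, B = 3/55, C = -1/10
Result: (1/22)/(w + 2) + (3/55)/(w - 9) - (1/10)/(w - 4)


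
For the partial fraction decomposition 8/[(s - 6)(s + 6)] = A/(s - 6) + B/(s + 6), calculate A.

Cover-up at s = 6: A = 8/(6 + 6) = 8/12 = 2/3


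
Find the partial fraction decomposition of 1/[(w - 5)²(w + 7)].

Cover-up at w=-7: γ = 1/(-7 - 5)² = 1/144. Cover-up at w=5: β = 1/(5 + 7) = 1/12. Comparing w² coeff: α = -γ = -1/144
Result: (-1/144)/(w - 5) + (1/12)/(w - 5)² + (1/144)/(w + 7)


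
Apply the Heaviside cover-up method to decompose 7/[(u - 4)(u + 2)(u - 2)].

Cover (u - 4), u=4: P = 7/[(4 + 2)(4 - 2)] = 7/12. Cover (u + 2), u=-2: Q = 7/[(-2 - 4)(-2 - 2)] = 7/24. Cover (u - 2), u=2: R = 7/[(2 - 4)(2 + 2)] = -7/8.
Result: (7/12)/(u - 4) + (7/24)/(u + 2) - (7/8)/(u - 2)


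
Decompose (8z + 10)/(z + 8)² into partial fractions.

(8z + 10) = A(z + 8) + B. At z = -8: B = 8·(-8) + 10 = -54. Coeff of z: A = 8
Result: 8/(z + 8) - 54/(z + 8)²


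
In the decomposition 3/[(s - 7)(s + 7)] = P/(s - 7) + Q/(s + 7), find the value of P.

Cover-up at s = 7: P = 3/(7 + 7) = 3/14


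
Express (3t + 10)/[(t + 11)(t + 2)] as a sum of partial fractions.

At t=-11: α = (3·(-11) + 10)/(-11 + 2) = 23/9. At t=-2: β = (3·(-2) + 10)/(-2 + 11) = 4/9
Result: (23/9)/(t + 11) + (4/9)/(t + 2)


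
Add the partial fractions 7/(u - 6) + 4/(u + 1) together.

Common denominator (u - 6)(u + 1). Numerator: 7(u + 1) + 4(u - 6) = (7u + 7) + (4u - 24) = 11u - 17
Result: (11u - 17)/[(u - 6)(u + 1)]


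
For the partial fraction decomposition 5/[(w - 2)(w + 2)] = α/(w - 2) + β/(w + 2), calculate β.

Cover-up at w = -2: β = 5/(-2 - 2) = -5/4


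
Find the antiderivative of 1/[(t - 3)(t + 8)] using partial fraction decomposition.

Decompose: 1/[(t - 3)(t + 8)] = (1/11)/(t - 3) - (1/11)/(t + 8). Integrate each term: (1/11) ln|(t - 3)| - (1/11) ln|(t + 8)| + C


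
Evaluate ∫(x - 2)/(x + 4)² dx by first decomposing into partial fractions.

Decompose: A = 1, B = 1·(-4) - 2 = -6, so (x - 2)/(x + 4)² = 1/(x + 4) - 6/(x + 4)². Integrate: ∫ A/(x + 4) dx = ln|(x + 4)|; ∫ B/(x + 4)² dx = 6/(x + 4). Sum: ln|(x + 4)| + 6/(x + 4) + C


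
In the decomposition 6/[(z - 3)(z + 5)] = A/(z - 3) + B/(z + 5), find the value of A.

Cover-up at z = 3: A = 6/(3 + 5) = 6/8 = 3/4


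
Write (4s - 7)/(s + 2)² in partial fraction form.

(4s - 7) = A(s + 2) + B. At s = -2: B = 4·(-2) - 7 = -15. Coeff of s: A = 4
Result: 4/(s + 2) - 15/(s + 2)²


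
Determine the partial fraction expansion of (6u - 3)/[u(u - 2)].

At u=0: A = (6·0 - 3)/(0 - 2) = 3/2. At u=2: B = (6·2 - 3)/(2 - 0) = 9/2
Result: (3/2)/u + (9/2)/(u - 2)


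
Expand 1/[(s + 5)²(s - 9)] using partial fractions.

Cover-up at s=9: C = 1/(9 + 5)² = 1/196. Cover-up at s=-5: B = 1/(-5 - 9) = -1/14. Comparing s² coeff: A = -C = -1/196
Result: (-1/196)/(s + 5) - (1/14)/(s + 5)² + (1/196)/(s - 9)


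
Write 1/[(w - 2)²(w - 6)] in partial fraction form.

Cover-up at w=6: R = 1/(6 - 2)² = 1/16. Cover-up at w=2: Q = 1/(2 - 6) = -1/4. Comparing w² coeff: P = -R = -1/16
Result: (-1/16)/(w - 2) - (1/4)/(w - 2)² + (1/16)/(w - 6)


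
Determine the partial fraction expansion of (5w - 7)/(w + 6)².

(5w - 7) = α(w + 6) + β. At w = -6: β = 5·(-6) - 7 = -37. Coeff of w: α = 5
Result: 5/(w + 6) - 37/(w + 6)²


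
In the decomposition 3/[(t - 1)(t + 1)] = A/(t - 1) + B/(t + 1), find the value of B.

Cover-up at t = -1: B = 3/(-1 - 1) = -3/2


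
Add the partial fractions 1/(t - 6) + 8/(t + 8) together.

Common denominator (t - 6)(t + 8). Numerator: 1(t + 8) + 8(t - 6) = (t + 8) + (8t - 48) = 9t - 40
Result: (9t - 40)/[(t - 6)(t + 8)]


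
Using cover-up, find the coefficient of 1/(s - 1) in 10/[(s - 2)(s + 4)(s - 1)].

Cover (s - 1), set s=1: 10/[(1 - 2)(1 + 4)] = -2


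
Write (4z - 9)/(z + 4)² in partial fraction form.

(4z - 9) = A(z + 4) + B. At z = -4: B = 4·(-4) - 9 = -25. Coeff of z: A = 4
Result: 4/(z + 4) - 25/(z + 4)²


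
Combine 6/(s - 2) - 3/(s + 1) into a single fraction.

Common denominator (s - 2)(s + 1). Numerator: 6(s + 1) - 3(s - 2) = (6s + 6) - (3s - 6) = 3s + 12
Result: (3s + 12)/[(s - 2)(s + 1)]


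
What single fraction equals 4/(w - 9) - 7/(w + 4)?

Common denominator (w - 9)(w + 4). Numerator: 4(w + 4) - 7(w - 9) = (4w + 16) - (7w - 63) = -3w + 79
Result: (-3w + 79)/[(w - 9)(w + 4)]


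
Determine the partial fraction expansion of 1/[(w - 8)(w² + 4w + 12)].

Cover-up at w = 8: A = 1/(8² + 4·8 + 12) = 1/108. Then B = -A = -1/108, C = -A·(4 + 8) = -1/9
Result: (1/108)/(w - 8) - ((1/108)w + 1/9)/(w² + 4w + 12)


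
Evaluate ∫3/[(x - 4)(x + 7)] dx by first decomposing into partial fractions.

Decompose: 3/[(x - 4)(x + 7)] = (3/11)/(x - 4) - (3/11)/(x + 7). Integrate each term: (3/11) ln|(x - 4)| - (3/11) ln|(x + 7)| + C


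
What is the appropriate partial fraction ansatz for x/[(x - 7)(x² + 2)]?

Linear + irreducible quadratic: P/(x - 7) + (Qx + R)/(x² + 2)


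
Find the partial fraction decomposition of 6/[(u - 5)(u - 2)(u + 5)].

Using cover-up method: P = 1/5, Q = -2/7, R = 3/35
Result: (1/5)/(u - 5) - (2/7)/(u - 2) + (3/35)/(u + 5)


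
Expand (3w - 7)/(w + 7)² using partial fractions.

(3w - 7) = α(w + 7) + β. At w = -7: β = 3·(-7) - 7 = -28. Coeff of w: α = 3
Result: 3/(w + 7) - 28/(w + 7)²


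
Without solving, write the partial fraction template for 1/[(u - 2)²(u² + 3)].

Repeated linear + quadratic: α/(u - 2) + β/(u - 2)² + (γu + δ)/(u² + 3)


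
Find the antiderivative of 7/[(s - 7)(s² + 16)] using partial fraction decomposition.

Cover-up at s=7: P = 7/(7²+16) = 7/65. Coeff matching: Q = -7/65, R = -49/65. Decomposition: (7/65)/(s - 7) - ((7/65)s + 49/65)/(s² + 16). Integrate: linear → ln, quadratic → (1/2)ln + arctan: (7/65) ln|(s - 7)| - (7/130) ln(s² + 16) - (49/260) arctan(s/4) + C


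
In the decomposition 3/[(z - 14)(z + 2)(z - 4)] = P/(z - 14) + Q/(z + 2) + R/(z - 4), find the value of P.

Cover-up at z = 14: P = 3/[(14 + 2)(14 - 4)] = 3/[(16)(10)] = 3/160


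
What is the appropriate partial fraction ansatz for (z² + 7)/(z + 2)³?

Repeated linear factor (power 3): α/(z + 2) + β/(z + 2)² + γ/(z + 2)³


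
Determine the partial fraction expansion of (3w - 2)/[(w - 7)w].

At w=7: α = (3·7 - 2)/(7 - 0) = 19/7. At w=0: β = (3·0 - 2)/(0 - 7) = 2/7
Result: (19/7)/(w - 7) + (2/7)/w


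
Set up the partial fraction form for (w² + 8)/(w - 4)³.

Repeated linear factor (power 3): A/(w - 4) + B/(w - 4)² + C/(w - 4)³


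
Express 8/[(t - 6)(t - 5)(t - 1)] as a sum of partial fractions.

Using cover-up method: α = 8/5, β = -2, γ = 2/5
Result: (8/5)/(t - 6) - 2/(t - 5) + (2/5)/(t - 1)


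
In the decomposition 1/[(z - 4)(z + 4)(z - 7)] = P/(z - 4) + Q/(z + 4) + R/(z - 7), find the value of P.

Cover-up at z = 4: P = 1/[(4 + 4)(4 - 7)] = 1/[(8)(-3)] = -1/24


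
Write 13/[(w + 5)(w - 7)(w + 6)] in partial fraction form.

Using cover-up method: α = -13/12, β = 1/12, γ = 1
Result: (-13/12)/(w + 5) + (1/12)/(w - 7) + 1/(w + 6)


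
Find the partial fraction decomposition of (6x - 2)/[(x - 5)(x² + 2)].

At x=5: α = (6·5 - 2)/(5² + 2) = 28/27. β = -α = -28/27, γ = 6 - 5·α = 22/27
Result: (28/27)/(x - 5) - ((28/27)x - 22/27)/(x² + 2)


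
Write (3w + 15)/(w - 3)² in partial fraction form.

(3w + 15) = P(w - 3) + Q. At w = 3: Q = 3·3 + 15 = 24. Coeff of w: P = 3
Result: 3/(w - 3) + 24/(w - 3)²


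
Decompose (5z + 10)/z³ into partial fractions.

(5z + 10) = αz² + βz + γ. At z = 0: γ = 5·0 + 10 = 10. Coefficients: α = 0, β = 5
Result: 5/z² + 10/z³


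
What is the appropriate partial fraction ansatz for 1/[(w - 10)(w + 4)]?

Distinct linear factors: A/(w - 10) + B/(w + 4)


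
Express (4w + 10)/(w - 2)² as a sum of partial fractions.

(4w + 10) = α(w - 2) + β. At w = 2: β = 4·2 + 10 = 18. Coeff of w: α = 4
Result: 4/(w - 2) + 18/(w - 2)²


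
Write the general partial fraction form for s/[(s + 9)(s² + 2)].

Linear + irreducible quadratic: α/(s + 9) + (βs + γ)/(s² + 2)


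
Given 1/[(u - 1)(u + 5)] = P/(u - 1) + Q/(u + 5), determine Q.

Cover-up at u = -5: Q = 1/(-5 - 1) = -1/6


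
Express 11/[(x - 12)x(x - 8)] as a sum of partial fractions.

Using cover-up method: A = 11/48, B = 11/96, C = -11/32
Result: (11/48)/(x - 12) + (11/96)/x - (11/32)/(x - 8)


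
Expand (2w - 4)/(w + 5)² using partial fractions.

(2w - 4) = A(w + 5) + B. At w = -5: B = 2·(-5) - 4 = -14. Coeff of w: A = 2
Result: 2/(w + 5) - 14/(w + 5)²


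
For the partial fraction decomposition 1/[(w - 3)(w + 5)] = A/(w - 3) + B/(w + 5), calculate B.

Cover-up at w = -5: B = 1/(-5 - 3) = -1/8


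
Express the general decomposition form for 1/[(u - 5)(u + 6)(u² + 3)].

Two linear + quadratic: P/(u - 5) + Q/(u + 6) + (Ru + S)/(u² + 3)


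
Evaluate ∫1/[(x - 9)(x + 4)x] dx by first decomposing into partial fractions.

Cover-up: A = 1/117, B = 1/52, C = -1/36. Decomposition: (1/117)/(x - 9) + (1/52)/(x + 4) - (1/36)/x. Integrate each term: (1/117) ln|(x - 9)| + (1/52) ln|(x + 4)| - (1/36) ln|x| + C


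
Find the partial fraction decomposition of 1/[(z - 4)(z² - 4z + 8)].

Cover-up at z = 4: P = 1/(4² - 4·4 + 8) = 1/8. Then Q = -P = -1/8, R = -P·(-4 + 4) = 0
Result: (1/8)/(z - 4) - ((1/8)z)/(z² - 4z + 8)


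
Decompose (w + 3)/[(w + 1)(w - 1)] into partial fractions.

At w=-1: α = (1·(-1) + 3)/(-1 - 1) = -1. At w=1: β = (1·1 + 3)/(1 + 1) = 2
Result: -1/(w + 1) + 2/(w - 1)


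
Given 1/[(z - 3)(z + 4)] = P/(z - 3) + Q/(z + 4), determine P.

Cover-up at z = 3: P = 1/(3 + 4) = 1/7


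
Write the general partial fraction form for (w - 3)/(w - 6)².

Repeated linear factor: P/(w - 6) + Q/(w - 6)²


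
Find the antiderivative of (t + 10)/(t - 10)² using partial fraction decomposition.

Decompose: P = 1, Q = 1·10 + 10 = 20, so (t + 10)/(t - 10)² = 1/(t - 10) + 20/(t - 10)². Integrate: ∫ P/(t - 10) dt = ln|(t - 10)|; ∫ Q/(t - 10)² dt = -20/(t - 10). Sum: ln|(t - 10)| - 20/(t - 10) + C


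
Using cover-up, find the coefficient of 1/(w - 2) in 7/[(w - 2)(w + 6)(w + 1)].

Cover (w - 2), set w=2: 7/[(2 + 6)(2 + 1)] = 7/24


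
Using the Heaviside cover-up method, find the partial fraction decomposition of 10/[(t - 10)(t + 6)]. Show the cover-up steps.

Cover (t - 10): set t=10, get α = 10/(10 + 6) = 5/8. Cover (t + 6): set t=-6, get β = 10/(-6 - 10) = -5/8.
Result: (5/8)/(t - 10) - (5/8)/(t + 6)


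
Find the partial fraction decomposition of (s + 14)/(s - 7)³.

(s + 14) = α(s - 7)² + β(s - 7) + γ. At s = 7: γ = 1·7 + 14 = 21. Coefficients: α = 0, β = 1
Result: 1/(s - 7)² + 21/(s - 7)³


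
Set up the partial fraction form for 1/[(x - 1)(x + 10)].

Distinct linear factors: P/(x - 1) + Q/(x + 10)


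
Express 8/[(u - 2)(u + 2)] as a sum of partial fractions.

8/(u - 2)(u + 2) = A/(u - 2) + B/(u + 2). A = 8/(2 + 2) = 2, B = 8/(-2 - 2) = -2
Result: 2/(u - 2) - 2/(u + 2)


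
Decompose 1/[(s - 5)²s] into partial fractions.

Cover-up at s=0: R = 1/(0 - 5)² = 1/25. Cover-up at s=5: Q = 1/(5 - 0) = 1/5. Comparing s² coeff: P = -R = -1/25
Result: (-1/25)/(s - 5) + (1/5)/(s - 5)² + (1/25)/s


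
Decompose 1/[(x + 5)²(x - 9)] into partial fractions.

Cover-up at x=9: γ = 1/(9 + 5)² = 1/196. Cover-up at x=-5: β = 1/(-5 - 9) = -1/14. Comparing x² coeff: α = -γ = -1/196
Result: (-1/196)/(x + 5) - (1/14)/(x + 5)² + (1/196)/(x - 9)


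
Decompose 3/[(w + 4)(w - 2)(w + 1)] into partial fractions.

Using cover-up method: A = 1/6, B = 1/6, C = -1/3
Result: (1/6)/(w + 4) + (1/6)/(w - 2) - (1/3)/(w + 1)


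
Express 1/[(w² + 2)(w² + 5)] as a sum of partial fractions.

Coefficient matching gives α = γ = 0, β = 1/(5-2) = 1/3, δ = -β = -1/3
Result: (1/3)/(w² + 2) - (1/3)/(w² + 5)


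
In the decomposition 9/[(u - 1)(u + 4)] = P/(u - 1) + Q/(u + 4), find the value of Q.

Cover-up at u = -4: Q = 9/(-4 - 1) = -9/5


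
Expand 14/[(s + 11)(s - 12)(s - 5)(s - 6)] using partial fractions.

Using Heaviside cover-up: (-7/3128)/(s + 11) + (1/69)/(s - 12) + (1/8)/(s - 5) - (7/51)/(s - 6)


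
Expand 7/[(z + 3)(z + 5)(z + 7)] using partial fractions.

Using cover-up method: A = 7/8, B = -7/4, C = 7/8
Result: (7/8)/(z + 3) - (7/4)/(z + 5) + (7/8)/(z + 7)


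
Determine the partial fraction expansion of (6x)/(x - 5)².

(6x) = A(x - 5) + B. At x = 5: B = 6·5 + 0 = 30. Coeff of x: A = 6
Result: 6/(x - 5) + 30/(x - 5)²


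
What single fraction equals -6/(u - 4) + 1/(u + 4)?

Common denominator (u - 4)(u + 4). Numerator: -6(u + 4) + 1(u - 4) = (-6u - 24) + (u - 4) = -5u - 28
Result: (-5u - 28)/[(u - 4)(u + 4)]


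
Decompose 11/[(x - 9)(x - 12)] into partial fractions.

11/(x - 9)(x - 12) = α/(x - 9) + β/(x - 12). α = 11/(9 - 12) = -11/3, β = 11/(12 - 9) = 11/3
Result: (-11/3)/(x - 9) + (11/3)/(x - 12)


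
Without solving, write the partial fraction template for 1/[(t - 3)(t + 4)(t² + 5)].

Two linear + quadratic: P/(t - 3) + Q/(t + 4) + (Rt + S)/(t² + 5)


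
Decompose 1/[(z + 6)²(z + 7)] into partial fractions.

Cover-up at z=-7: R = 1/(-7 + 6)² = 1. Cover-up at z=-6: Q = 1/(-6 + 7) = 1. Comparing z² coeff: P = -R = -1
Result: -1/(z + 6) + 1/(z + 6)² + 1/(z + 7)


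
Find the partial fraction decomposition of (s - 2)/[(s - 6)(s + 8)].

At s=6: α = (1·6 - 2)/(6 + 8) = 2/7. At s=-8: β = (1·(-8) - 2)/(-8 - 6) = 5/7
Result: (2/7)/(s - 6) + (5/7)/(s + 8)


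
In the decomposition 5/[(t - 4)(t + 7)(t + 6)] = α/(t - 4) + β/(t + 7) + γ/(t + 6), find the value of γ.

Cover-up at t = -6: γ = 5/[(-6 - 4)(-6 + 7)] = 5/[(-10)(1)] = -5/10 = -1/2


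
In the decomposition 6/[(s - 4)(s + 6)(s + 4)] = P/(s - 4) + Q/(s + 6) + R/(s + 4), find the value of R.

Cover-up at s = -4: R = 6/[(-4 - 4)(-4 + 6)] = 6/[(-8)(2)] = -6/16 = -3/8


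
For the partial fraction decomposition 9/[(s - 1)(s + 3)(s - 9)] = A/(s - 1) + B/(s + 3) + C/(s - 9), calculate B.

Cover-up at s = -3: B = 9/[(-3 - 1)(-3 - 9)] = 9/[(-4)(-12)] = 9/48 = 3/16


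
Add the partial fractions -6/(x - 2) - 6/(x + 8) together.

Common denominator (x - 2)(x + 8). Numerator: -6(x + 8) - 6(x - 2) = (-6x - 48) - (6x - 12) = -12x - 36
Result: (-12x - 36)/[(x - 2)(x + 8)]


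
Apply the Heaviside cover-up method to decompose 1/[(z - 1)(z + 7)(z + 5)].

Cover (z - 1), z=1: P = 1/[(1 + 7)(1 + 5)] = 1/48. Cover (z + 7), z=-7: Q = 1/[(-7 - 1)(-7 + 5)] = 1/16. Cover (z + 5), z=-5: R = 1/[(-5 - 1)(-5 + 7)] = -1/12.
Result: (1/48)/(z - 1) + (1/16)/(z + 7) - (1/12)/(z + 5)


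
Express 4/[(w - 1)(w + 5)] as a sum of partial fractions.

4/(w - 1)(w + 5) = A/(w - 1) + B/(w + 5). A = 4/(1 + 5) = 2/3, B = 4/(-5 - 1) = -2/3
Result: (2/3)/(w - 1) - (2/3)/(w + 5)


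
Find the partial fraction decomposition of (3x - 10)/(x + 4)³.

(3x - 10) = α(x + 4)² + β(x + 4) + γ. At x = -4: γ = 3·(-4) - 10 = -22. Coefficients: α = 0, β = 3
Result: 3/(x + 4)² - 22/(x + 4)³


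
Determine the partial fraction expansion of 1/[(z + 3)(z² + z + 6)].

Cover-up at z = -3: A = 1/((-3)² + 1·(-3) + 6) = 1/12. Then B = -A = -1/12, C = -A·(1 - 3) = 1/6
Result: (1/12)/(z + 3) - ((1/12)z - 1/6)/(z² + z + 6)


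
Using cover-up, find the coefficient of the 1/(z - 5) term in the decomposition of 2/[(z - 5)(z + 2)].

Cover (z - 5), set z=5: 2/((z + 2) at z=5) = 2/(7) = 2/7


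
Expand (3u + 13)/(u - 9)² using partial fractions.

(3u + 13) = A(u - 9) + B. At u = 9: B = 3·9 + 13 = 40. Coeff of u: A = 3
Result: 3/(u - 9) + 40/(u - 9)²


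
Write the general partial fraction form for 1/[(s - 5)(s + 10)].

Distinct linear factors: P/(s - 5) + Q/(s + 10)


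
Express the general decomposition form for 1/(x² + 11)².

Repeated quadratic factor: (αx + β)/(x² + 11) + (γx + δ)/(x² + 11)²


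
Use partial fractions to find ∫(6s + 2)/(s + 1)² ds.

Decompose: P = 6, Q = 6·(-1) + 2 = -4, so (6s + 2)/(s + 1)² = 6/(s + 1) - 4/(s + 1)². Integrate: ∫ P/(s + 1) ds = 6 ln|(s + 1)|; ∫ Q/(s + 1)² ds = 4/(s + 1). Sum: 6 ln|(s + 1)| + 4/(s + 1) + C


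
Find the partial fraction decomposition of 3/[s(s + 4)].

3/s(s + 4) = A/s + B/(s + 4). A = 3/(0 + 4) = 3/4, B = 3/(-4 - 0) = -3/4
Result: (3/4)/s - (3/4)/(s + 4)


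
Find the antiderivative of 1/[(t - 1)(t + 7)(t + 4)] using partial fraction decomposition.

Cover-up: α = 1/40, β = 1/24, γ = -1/15. Decomposition: (1/40)/(t - 1) + (1/24)/(t + 7) - (1/15)/(t + 4). Integrate each term: (1/40) ln|(t - 1)| + (1/24) ln|(t + 7)| - (1/15) ln|(t + 4)| + C


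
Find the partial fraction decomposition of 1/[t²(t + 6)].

Cover-up at t=-6: C = 1/(-6 - 0)² = 1/36. Cover-up at t=0: B = 1/(0 + 6) = 1/6. Comparing t² coeff: A = -C = -1/36
Result: (-1/36)/t + (1/6)/t² + (1/36)/(t + 6)


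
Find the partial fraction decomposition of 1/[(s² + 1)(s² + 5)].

Coefficient matching gives α = γ = 0, β = 1/(5-1) = 1/4, δ = -β = -1/4
Result: (1/4)/(s² + 1) - (1/4)/(s² + 5)


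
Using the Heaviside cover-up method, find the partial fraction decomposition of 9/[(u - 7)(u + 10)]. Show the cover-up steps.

Cover (u - 7): set u=7, get P = 9/(7 + 10) = 9/17. Cover (u + 10): set u=-10, get Q = 9/(-10 - 7) = -9/17.
Result: (9/17)/(u - 7) - (9/17)/(u + 10)


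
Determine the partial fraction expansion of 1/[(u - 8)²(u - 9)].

Cover-up at u=9: C = 1/(9 - 8)² = 1. Cover-up at u=8: B = 1/(8 - 9) = -1. Comparing u² coeff: A = -C = -1
Result: -1/(u - 8) - 1/(u - 8)² + 1/(u - 9)


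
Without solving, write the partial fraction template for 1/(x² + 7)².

Repeated quadratic factor: (Px + Q)/(x² + 7) + (Rx + S)/(x² + 7)²


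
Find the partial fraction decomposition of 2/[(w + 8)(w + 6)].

2/(w + 8)(w + 6) = P/(w + 8) + Q/(w + 6). P = 2/(-8 + 6) = -1, Q = 2/(-6 + 8) = 1
Result: -1/(w + 8) + 1/(w + 6)


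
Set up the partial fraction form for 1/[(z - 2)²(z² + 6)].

Repeated linear + quadratic: α/(z - 2) + β/(z - 2)² + (γz + δ)/(z² + 6)


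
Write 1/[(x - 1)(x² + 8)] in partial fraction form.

Cover-up at x = 1: A = 1/(1² + 8) = 1/9. Then B = -A = -1/9, C = -A·(0 + 1) = -1/9
Result: (1/9)/(x - 1) - ((1/9)x + 1/9)/(x² + 8)


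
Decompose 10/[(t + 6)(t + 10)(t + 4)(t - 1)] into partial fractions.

Using Heaviside cover-up: (5/28)/(t + 6) - (5/132)/(t + 10) - (1/6)/(t + 4) + (2/77)/(t - 1)


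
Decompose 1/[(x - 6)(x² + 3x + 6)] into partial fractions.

Cover-up at x = 6: P = 1/(6² + 3·6 + 6) = 1/60. Then Q = -P = -1/60, R = -P·(3 + 6) = -3/20
Result: (1/60)/(x - 6) - ((1/60)x + 3/20)/(x² + 3x + 6)


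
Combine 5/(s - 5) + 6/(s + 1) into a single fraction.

Common denominator (s - 5)(s + 1). Numerator: 5(s + 1) + 6(s - 5) = (5s + 5) + (6s - 30) = 11s - 25
Result: (11s - 25)/[(s - 5)(s + 1)]


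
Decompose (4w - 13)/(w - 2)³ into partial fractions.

(4w - 13) = A(w - 2)² + B(w - 2) + C. At w = 2: C = 4·2 - 13 = -5. Coefficients: A = 0, B = 4
Result: 4/(w - 2)² - 5/(w - 2)³


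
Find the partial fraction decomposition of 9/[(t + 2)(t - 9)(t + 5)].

Using cover-up method: P = -3/11, Q = 9/154, R = 3/14
Result: (-3/11)/(t + 2) + (9/154)/(t - 9) + (3/14)/(t + 5)


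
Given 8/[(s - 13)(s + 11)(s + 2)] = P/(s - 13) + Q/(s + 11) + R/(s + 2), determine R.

Cover-up at s = -2: R = 8/[(-2 - 13)(-2 + 11)] = 8/[(-15)(9)] = -8/135


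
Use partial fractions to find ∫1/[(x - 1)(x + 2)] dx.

Decompose: 1/[(x - 1)(x + 2)] = (1/3)/(x - 1) - (1/3)/(x + 2). Integrate each term: (1/3) ln|(x - 1)| - (1/3) ln|(x + 2)| + C


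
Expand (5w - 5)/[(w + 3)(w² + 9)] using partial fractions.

At w=-3: α = (5·(-3) - 5)/((-3)² + 9) = -10/9. β = -α = 10/9, γ = 5 - (-3)·α = 5/3
Result: (-10/9)/(w + 3) + ((10/9)w + 5/3)/(w² + 9)


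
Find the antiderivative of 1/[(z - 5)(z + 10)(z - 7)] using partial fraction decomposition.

Cover-up: P = -1/30, Q = 1/255, R = 1/34. Decomposition: (-1/30)/(z - 5) + (1/255)/(z + 10) + (1/34)/(z - 7). Integrate each term: (-1/30) ln|(z - 5)| + (1/255) ln|(z + 10)| + (1/34) ln|(z - 7)| + C


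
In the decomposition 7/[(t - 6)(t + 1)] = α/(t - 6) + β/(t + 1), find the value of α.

Cover-up at t = 6: α = 7/(6 + 1) = 7/7 = 1


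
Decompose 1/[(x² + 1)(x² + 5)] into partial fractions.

Coefficient matching gives α = γ = 0, β = 1/(5-1) = 1/4, δ = -β = -1/4
Result: (1/4)/(x² + 1) - (1/4)/(x² + 5)


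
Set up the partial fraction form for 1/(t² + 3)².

Repeated quadratic factor: (At + B)/(t² + 3) + (Ct + D)/(t² + 3)²


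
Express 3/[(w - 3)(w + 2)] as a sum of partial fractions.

3/(w - 3)(w + 2) = P/(w - 3) + Q/(w + 2). P = 3/(3 + 2) = 3/5, Q = 3/(-2 - 3) = -3/5
Result: (3/5)/(w - 3) - (3/5)/(w + 2)


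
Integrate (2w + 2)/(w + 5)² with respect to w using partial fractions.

Decompose: A = 2, B = 2·(-5) + 2 = -8, so (2w + 2)/(w + 5)² = 2/(w + 5) - 8/(w + 5)². Integrate: ∫ A/(w + 5) dw = 2 ln|(w + 5)|; ∫ B/(w + 5)² dw = 8/(w + 5). Sum: 2 ln|(w + 5)| + 8/(w + 5) + C


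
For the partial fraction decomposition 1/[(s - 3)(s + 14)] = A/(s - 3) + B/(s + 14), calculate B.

Cover-up at s = -14: B = 1/(-14 - 3) = -1/17


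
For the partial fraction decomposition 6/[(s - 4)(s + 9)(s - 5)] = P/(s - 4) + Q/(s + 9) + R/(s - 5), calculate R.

Cover-up at s = 5: R = 6/[(5 - 4)(5 + 9)] = 6/[(1)(14)] = 6/14 = 3/7


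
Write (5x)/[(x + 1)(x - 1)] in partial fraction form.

At x=-1: A = (5·(-1) + 0)/(-1 - 1) = 5/2. At x=1: B = (5·1 + 0)/(1 + 1) = 5/2
Result: (5/2)/(x + 1) + (5/2)/(x - 1)


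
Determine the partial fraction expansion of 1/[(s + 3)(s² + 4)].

Cover-up at s = -3: α = 1/((-3)² + 4) = 1/13. Then β = -α = -1/13, γ = -α·(0 - 3) = 3/13
Result: (1/13)/(s + 3) - ((1/13)s - 3/13)/(s² + 4)


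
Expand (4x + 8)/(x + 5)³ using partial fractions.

(4x + 8) = P(x + 5)² + Q(x + 5) + R. At x = -5: R = 4·(-5) + 8 = -12. Coefficients: P = 0, Q = 4
Result: 4/(x + 5)² - 12/(x + 5)³


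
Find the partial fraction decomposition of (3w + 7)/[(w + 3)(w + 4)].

At w=-3: α = (3·(-3) + 7)/(-3 + 4) = -2. At w=-4: β = (3·(-4) + 7)/(-4 + 3) = 5
Result: -2/(w + 3) + 5/(w + 4)


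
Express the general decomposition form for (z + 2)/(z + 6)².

Repeated linear factor: α/(z + 6) + β/(z + 6)²


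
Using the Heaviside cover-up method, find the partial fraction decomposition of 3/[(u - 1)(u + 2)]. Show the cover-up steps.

Cover (u - 1): set u=1, get A = 3/(1 + 2) = 1. Cover (u + 2): set u=-2, get B = 3/(-2 - 1) = -1.
Result: 1/(u - 1) - 1/(u + 2)


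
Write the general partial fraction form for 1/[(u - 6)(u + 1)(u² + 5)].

Two linear + quadratic: α/(u - 6) + β/(u + 1) + (γu + δ)/(u² + 5)


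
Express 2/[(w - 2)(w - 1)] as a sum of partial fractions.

2/(w - 2)(w - 1) = P/(w - 2) + Q/(w - 1). P = 2/(2 - 1) = 2, Q = 2/(1 - 2) = -2
Result: 2/(w - 2) - 2/(w - 1)


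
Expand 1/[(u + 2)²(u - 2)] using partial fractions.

Cover-up at u=2: C = 1/(2 + 2)² = 1/16. Cover-up at u=-2: B = 1/(-2 - 2) = -1/4. Comparing u² coeff: A = -C = -1/16
Result: (-1/16)/(u + 2) - (1/4)/(u + 2)² + (1/16)/(u - 2)


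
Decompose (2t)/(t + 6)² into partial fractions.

(2t) = α(t + 6) + β. At t = -6: β = 2·(-6) + 0 = -12. Coeff of t: α = 2
Result: 2/(t + 6) - 12/(t + 6)²


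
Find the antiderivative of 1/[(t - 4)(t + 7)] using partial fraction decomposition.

Decompose: 1/[(t - 4)(t + 7)] = (1/11)/(t - 4) - (1/11)/(t + 7). Integrate each term: (1/11) ln|(t - 4)| - (1/11) ln|(t + 7)| + C


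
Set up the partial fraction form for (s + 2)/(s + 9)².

Repeated linear factor: α/(s + 9) + β/(s + 9)²


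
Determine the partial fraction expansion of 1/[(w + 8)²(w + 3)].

Cover-up at w=-3: C = 1/(-3 + 8)² = 1/25. Cover-up at w=-8: B = 1/(-8 + 3) = -1/5. Comparing w² coeff: A = -C = -1/25
Result: (-1/25)/(w + 8) - (1/5)/(w + 8)² + (1/25)/(w + 3)


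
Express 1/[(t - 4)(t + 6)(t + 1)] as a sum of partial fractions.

Using cover-up method: A = 1/50, B = 1/50, C = -1/25
Result: (1/50)/(t - 4) + (1/50)/(t + 6) - (1/25)/(t + 1)


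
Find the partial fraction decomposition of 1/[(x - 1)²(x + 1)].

Cover-up at x=-1: C = 1/(-1 - 1)² = 1/4. Cover-up at x=1: B = 1/(1 + 1) = 1/2. Comparing x² coeff: A = -C = -1/4
Result: (-1/4)/(x - 1) + (1/2)/(x - 1)² + (1/4)/(x + 1)


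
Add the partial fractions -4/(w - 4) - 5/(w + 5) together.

Common denominator (w - 4)(w + 5). Numerator: -4(w + 5) - 5(w - 4) = (-4w - 20) - (5w - 20) = -9w
Result: (-9w)/[(w - 4)(w + 5)]


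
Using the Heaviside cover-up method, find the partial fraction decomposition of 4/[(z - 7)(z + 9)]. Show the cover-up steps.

Cover (z - 7): set z=7, get α = 4/(7 + 9) = 1/4. Cover (z + 9): set z=-9, get β = 4/(-9 - 7) = -1/4.
Result: (1/4)/(z - 7) - (1/4)/(z + 9)


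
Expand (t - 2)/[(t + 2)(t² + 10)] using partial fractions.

At t=-2: P = (1·(-2) - 2)/((-2)² + 10) = -2/7. Q = -P = 2/7, R = 1 - (-2)·P = 3/7
Result: (-2/7)/(t + 2) + ((2/7)t + 3/7)/(t² + 10)


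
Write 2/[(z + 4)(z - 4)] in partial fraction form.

2/(z + 4)(z - 4) = A/(z + 4) + B/(z - 4). A = 2/(-4 - 4) = -1/4, B = 2/(4 + 4) = 1/4
Result: (-1/4)/(z + 4) + (1/4)/(z - 4)


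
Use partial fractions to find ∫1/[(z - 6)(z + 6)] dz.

Decompose: 1/[(z - 6)(z + 6)] = (1/12)/(z - 6) - (1/12)/(z + 6). Integrate each term: (1/12) ln|(z - 6)| - (1/12) ln|(z + 6)| + C


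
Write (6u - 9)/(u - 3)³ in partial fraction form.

(6u - 9) = α(u - 3)² + β(u - 3) + γ. At u = 3: γ = 6·3 - 9 = 9. Coefficients: α = 0, β = 6
Result: 6/(u - 3)² + 9/(u - 3)³


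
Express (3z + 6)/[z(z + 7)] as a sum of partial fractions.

At z=0: A = (3·0 + 6)/(0 + 7) = 6/7. At z=-7: B = (3·(-7) + 6)/(-7 - 0) = 15/7
Result: (6/7)/z + (15/7)/(z + 7)


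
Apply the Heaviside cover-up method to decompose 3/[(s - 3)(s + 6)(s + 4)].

Cover (s - 3), s=3: P = 3/[(3 + 6)(3 + 4)] = 1/21. Cover (s + 6), s=-6: Q = 3/[(-6 - 3)(-6 + 4)] = 1/6. Cover (s + 4), s=-4: R = 3/[(-4 - 3)(-4 + 6)] = -3/14.
Result: (1/21)/(s - 3) + (1/6)/(s + 6) - (3/14)/(s + 4)


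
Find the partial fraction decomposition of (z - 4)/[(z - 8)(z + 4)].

At z=8: A = (1·8 - 4)/(8 + 4) = 1/3. At z=-4: B = (1·(-4) - 4)/(-4 - 8) = 2/3
Result: (1/3)/(z - 8) + (2/3)/(z + 4)


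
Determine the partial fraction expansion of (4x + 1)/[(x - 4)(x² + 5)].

At x=4: A = (4·4 + 1)/(4² + 5) = 17/21. B = -A = -17/21, C = 4 - 4·A = 16/21
Result: (17/21)/(x - 4) - ((17/21)x - 16/21)/(x² + 5)


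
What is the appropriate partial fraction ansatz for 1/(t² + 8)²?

Repeated quadratic factor: (Pt + Q)/(t² + 8) + (Rt + S)/(t² + 8)²


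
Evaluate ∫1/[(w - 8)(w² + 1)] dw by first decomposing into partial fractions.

Cover-up at w=8: P = 1/(8²+1) = 1/65. Coeff matching: Q = -1/65, R = -8/65. Decomposition: (1/65)/(w - 8) - ((1/65)w + 8/65)/(w² + 1). Integrate: linear → ln, quadratic → (1/2)ln + arctan: (1/65) ln|(w - 8)| - (1/130) ln(w² + 1) - (8/65) arctan(w) + C


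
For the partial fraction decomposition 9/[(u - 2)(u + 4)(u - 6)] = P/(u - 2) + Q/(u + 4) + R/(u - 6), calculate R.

Cover-up at u = 6: R = 9/[(6 - 2)(6 + 4)] = 9/[(4)(10)] = 9/40


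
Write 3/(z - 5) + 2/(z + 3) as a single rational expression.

Common denominator (z - 5)(z + 3). Numerator: 3(z + 3) + 2(z - 5) = (3z + 9) + (2z - 10) = 5z - 1
Result: (5z - 1)/[(z - 5)(z + 3)]


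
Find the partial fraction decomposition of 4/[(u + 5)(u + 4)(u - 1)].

Using cover-up method: α = 2/3, β = -4/5, γ = 2/15
Result: (2/3)/(u + 5) - (4/5)/(u + 4) + (2/15)/(u - 1)


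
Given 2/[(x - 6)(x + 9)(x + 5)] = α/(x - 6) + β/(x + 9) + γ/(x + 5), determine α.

Cover-up at x = 6: α = 2/[(6 + 9)(6 + 5)] = 2/[(15)(11)] = 2/165


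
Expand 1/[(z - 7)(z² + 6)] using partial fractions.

Cover-up at z = 7: A = 1/(7² + 6) = 1/55. Then B = -A = -1/55, C = -A·(0 + 7) = -7/55
Result: (1/55)/(z - 7) - ((1/55)z + 7/55)/(z² + 6)


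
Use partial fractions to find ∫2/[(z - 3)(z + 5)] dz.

Decompose: 2/[(z - 3)(z + 5)] = (1/4)/(z - 3) - (1/4)/(z + 5). Integrate each term: (1/4) ln|(z - 3)| - (1/4) ln|(z + 5)| + C


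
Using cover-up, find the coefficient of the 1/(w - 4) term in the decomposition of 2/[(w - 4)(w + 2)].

Cover (w - 4), set w=4: 2/((w + 2) at w=4) = 2/(6) = 1/3


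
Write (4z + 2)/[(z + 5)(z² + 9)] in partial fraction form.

At z=-5: A = (4·(-5) + 2)/((-5)² + 9) = -9/17. B = -A = 9/17, C = 4 - (-5)·A = 23/17
Result: (-9/17)/(z + 5) + ((9/17)z + 23/17)/(z² + 9)


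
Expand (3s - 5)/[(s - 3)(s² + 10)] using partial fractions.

At s=3: P = (3·3 - 5)/(3² + 10) = 4/19. Q = -P = -4/19, R = 3 - 3·P = 45/19
Result: (4/19)/(s - 3) - ((4/19)s - 45/19)/(s² + 10)


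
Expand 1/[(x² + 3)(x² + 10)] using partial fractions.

Coefficient matching gives P = R = 0, Q = 1/(10-3) = 1/7, S = -Q = -1/7
Result: (1/7)/(x² + 3) - (1/7)/(x² + 10)


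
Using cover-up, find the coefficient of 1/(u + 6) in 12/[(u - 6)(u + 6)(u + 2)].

Cover (u + 6), set u=-6: 12/[(-6 - 6)(-6 + 2)] = 1/4


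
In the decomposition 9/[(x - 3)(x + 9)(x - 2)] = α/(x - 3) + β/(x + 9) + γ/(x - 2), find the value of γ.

Cover-up at x = 2: γ = 9/[(2 - 3)(2 + 9)] = 9/[(-1)(11)] = -9/11


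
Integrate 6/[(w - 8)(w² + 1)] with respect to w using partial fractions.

Cover-up at w=8: α = 6/(8²+1) = 6/65. Coeff matching: β = -6/65, γ = -48/65. Decomposition: (6/65)/(w - 8) - ((6/65)w + 48/65)/(w² + 1). Integrate: linear → ln, quadratic → (1/2)ln + arctan: (6/65) ln|(w - 8)| - (3/65) ln(w² + 1) - (48/65) arctan(w) + C


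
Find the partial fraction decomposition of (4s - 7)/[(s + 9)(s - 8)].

At s=-9: A = (4·(-9) - 7)/(-9 - 8) = 43/17. At s=8: B = (4·8 - 7)/(8 + 9) = 25/17
Result: (43/17)/(s + 9) + (25/17)/(s - 8)


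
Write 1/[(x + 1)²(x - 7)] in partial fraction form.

Cover-up at x=7: C = 1/(7 + 1)² = 1/64. Cover-up at x=-1: B = 1/(-1 - 7) = -1/8. Comparing x² coeff: A = -C = -1/64
Result: (-1/64)/(x + 1) - (1/8)/(x + 1)² + (1/64)/(x - 7)


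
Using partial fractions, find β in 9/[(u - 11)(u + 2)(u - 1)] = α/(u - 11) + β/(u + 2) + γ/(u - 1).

Cover-up at u = -2: β = 9/[(-2 - 11)(-2 - 1)] = 9/[(-13)(-3)] = 9/39 = 3/13


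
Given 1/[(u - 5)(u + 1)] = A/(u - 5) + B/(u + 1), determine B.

Cover-up at u = -1: B = 1/(-1 - 5) = -1/6


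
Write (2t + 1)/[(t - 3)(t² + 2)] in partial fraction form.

At t=3: P = (2·3 + 1)/(3² + 2) = 7/11. Q = -P = -7/11, R = 2 - 3·P = 1/11
Result: (7/11)/(t - 3) - ((7/11)t - 1/11)/(t² + 2)


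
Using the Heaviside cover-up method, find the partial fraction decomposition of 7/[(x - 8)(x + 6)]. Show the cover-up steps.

Cover (x - 8): set x=8, get P = 7/(8 + 6) = 1/2. Cover (x + 6): set x=-6, get Q = 7/(-6 - 8) = -1/2.
Result: (1/2)/(x - 8) - (1/2)/(x + 6)


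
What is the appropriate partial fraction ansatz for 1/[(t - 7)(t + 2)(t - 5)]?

Three distinct linear factors: P/(t - 7) + Q/(t + 2) + R/(t - 5)


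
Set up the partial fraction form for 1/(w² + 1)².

Repeated quadratic factor: (Pw + Q)/(w² + 1) + (Rw + S)/(w² + 1)²


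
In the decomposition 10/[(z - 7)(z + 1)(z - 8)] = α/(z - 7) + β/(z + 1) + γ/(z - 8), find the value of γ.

Cover-up at z = 8: γ = 10/[(8 - 7)(8 + 1)] = 10/[(1)(9)] = 10/9


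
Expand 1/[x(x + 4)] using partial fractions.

1/x(x + 4) = α/x + β/(x + 4). α = 1/(0 + 4) = 1/4, β = 1/(-4 - 0) = -1/4
Result: (1/4)/x - (1/4)/(x + 4)


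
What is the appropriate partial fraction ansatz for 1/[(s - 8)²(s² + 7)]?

Repeated linear + quadratic: α/(s - 8) + β/(s - 8)² + (γs + δ)/(s² + 7)


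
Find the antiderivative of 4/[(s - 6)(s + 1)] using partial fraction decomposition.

Decompose: 4/[(s - 6)(s + 1)] = (4/7)/(s - 6) - (4/7)/(s + 1). Integrate each term: (4/7) ln|(s - 6)| - (4/7) ln|(s + 1)| + C


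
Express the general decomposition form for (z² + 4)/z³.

Repeated linear factor (power 3): A/z + B/z² + C/z³


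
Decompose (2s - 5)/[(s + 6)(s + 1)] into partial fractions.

At s=-6: A = (2·(-6) - 5)/(-6 + 1) = 17/5. At s=-1: B = (2·(-1) - 5)/(-1 + 6) = -7/5
Result: (17/5)/(s + 6) - (7/5)/(s + 1)


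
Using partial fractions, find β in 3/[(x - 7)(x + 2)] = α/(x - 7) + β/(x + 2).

Cover-up at x = -2: β = 3/(-2 - 7) = -3/9 = -1/3


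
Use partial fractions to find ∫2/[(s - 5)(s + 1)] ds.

Decompose: 2/[(s - 5)(s + 1)] = (1/3)/(s - 5) - (1/3)/(s + 1). Integrate each term: (1/3) ln|(s - 5)| - (1/3) ln|(s + 1)| + C


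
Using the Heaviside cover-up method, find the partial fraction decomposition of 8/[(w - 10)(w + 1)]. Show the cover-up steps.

Cover (w - 10): set w=10, get A = 8/(10 + 1) = 8/11. Cover (w + 1): set w=-1, get B = 8/(-1 - 10) = -8/11.
Result: (8/11)/(w - 10) - (8/11)/(w + 1)


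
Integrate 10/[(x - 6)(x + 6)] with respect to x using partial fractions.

Decompose: 10/[(x - 6)(x + 6)] = (5/6)/(x - 6) - (5/6)/(x + 6). Integrate each term: (5/6) ln|(x - 6)| - (5/6) ln|(x + 6)| + C


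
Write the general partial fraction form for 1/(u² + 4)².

Repeated quadratic factor: (αu + β)/(u² + 4) + (γu + δ)/(u² + 4)²


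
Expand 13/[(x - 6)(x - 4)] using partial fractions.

13/(x - 6)(x - 4) = P/(x - 6) + Q/(x - 4). P = 13/(6 - 4) = 13/2, Q = 13/(4 - 6) = -13/2
Result: (13/2)/(x - 6) - (13/2)/(x - 4)


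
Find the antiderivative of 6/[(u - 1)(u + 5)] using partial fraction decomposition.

Decompose: 6/[(u - 1)(u + 5)] = 1/(u - 1) - 1/(u + 5). Integrate each term: ln|(u - 1)| - ln|(u + 5)| + C


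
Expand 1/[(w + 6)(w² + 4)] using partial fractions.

Cover-up at w = -6: P = 1/((-6)² + 4) = 1/40. Then Q = -P = -1/40, R = -P·(0 - 6) = 3/20
Result: (1/40)/(w + 6) - ((1/40)w - 3/20)/(w² + 4)


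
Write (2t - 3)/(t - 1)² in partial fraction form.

(2t - 3) = P(t - 1) + Q. At t = 1: Q = 2·1 - 3 = -1. Coeff of t: P = 2
Result: 2/(t - 1) - 1/(t - 1)²


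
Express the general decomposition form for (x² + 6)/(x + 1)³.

Repeated linear factor (power 3): A/(x + 1) + B/(x + 1)² + C/(x + 1)³


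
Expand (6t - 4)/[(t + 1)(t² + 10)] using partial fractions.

At t=-1: A = (6·(-1) - 4)/((-1)² + 10) = -10/11. B = -A = 10/11, C = 6 - (-1)·A = 56/11
Result: (-10/11)/(t + 1) + ((10/11)t + 56/11)/(t² + 10)


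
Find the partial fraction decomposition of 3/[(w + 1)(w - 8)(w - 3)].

Using cover-up method: P = 1/12, Q = 1/15, R = -3/20
Result: (1/12)/(w + 1) + (1/15)/(w - 8) - (3/20)/(w - 3)


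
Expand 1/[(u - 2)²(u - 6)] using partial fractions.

Cover-up at u=6: R = 1/(6 - 2)² = 1/16. Cover-up at u=2: Q = 1/(2 - 6) = -1/4. Comparing u² coeff: P = -R = -1/16
Result: (-1/16)/(u - 2) - (1/4)/(u - 2)² + (1/16)/(u - 6)


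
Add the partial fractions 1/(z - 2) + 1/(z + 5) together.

Common denominator (z - 2)(z + 5). Numerator: 1(z + 5) + 1(z - 2) = (z + 5) + (z - 2) = 2z + 3
Result: (2z + 3)/[(z - 2)(z + 5)]


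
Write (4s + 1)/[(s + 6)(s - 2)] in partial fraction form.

At s=-6: A = (4·(-6) + 1)/(-6 - 2) = 23/8. At s=2: B = (4·2 + 1)/(2 + 6) = 9/8
Result: (23/8)/(s + 6) + (9/8)/(s - 2)


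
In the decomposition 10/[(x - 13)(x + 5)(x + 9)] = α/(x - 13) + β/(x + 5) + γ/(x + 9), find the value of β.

Cover-up at x = -5: β = 10/[(-5 - 13)(-5 + 9)] = 10/[(-18)(4)] = -10/72 = -5/36


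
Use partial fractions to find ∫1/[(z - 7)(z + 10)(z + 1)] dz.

Cover-up: A = 1/136, B = 1/153, C = -1/72. Decomposition: (1/136)/(z - 7) + (1/153)/(z + 10) - (1/72)/(z + 1). Integrate each term: (1/136) ln|(z - 7)| + (1/153) ln|(z + 10)| - (1/72) ln|(z + 1)| + C


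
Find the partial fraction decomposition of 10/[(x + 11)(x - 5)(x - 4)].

Using cover-up method: P = 1/24, Q = 5/8, R = -2/3
Result: (1/24)/(x + 11) + (5/8)/(x - 5) - (2/3)/(x - 4)


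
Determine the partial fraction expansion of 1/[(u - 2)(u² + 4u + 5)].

Cover-up at u = 2: α = 1/(2² + 4·2 + 5) = 1/17. Then β = -α = -1/17, γ = -α·(4 + 2) = -6/17
Result: (1/17)/(u - 2) - ((1/17)u + 6/17)/(u² + 4u + 5)


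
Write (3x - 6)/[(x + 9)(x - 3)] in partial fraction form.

At x=-9: P = (3·(-9) - 6)/(-9 - 3) = 11/4. At x=3: Q = (3·3 - 6)/(3 + 9) = 1/4
Result: (11/4)/(x + 9) + (1/4)/(x - 3)


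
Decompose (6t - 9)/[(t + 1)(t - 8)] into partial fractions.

At t=-1: α = (6·(-1) - 9)/(-1 - 8) = 5/3. At t=8: β = (6·8 - 9)/(8 + 1) = 13/3
Result: (5/3)/(t + 1) + (13/3)/(t - 8)


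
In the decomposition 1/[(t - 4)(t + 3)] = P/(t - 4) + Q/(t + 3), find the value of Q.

Cover-up at t = -3: Q = 1/(-3 - 4) = -1/7


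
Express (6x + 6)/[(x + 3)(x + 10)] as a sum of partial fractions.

At x=-3: P = (6·(-3) + 6)/(-3 + 10) = -12/7. At x=-10: Q = (6·(-10) + 6)/(-10 + 3) = 54/7
Result: (-12/7)/(x + 3) + (54/7)/(x + 10)


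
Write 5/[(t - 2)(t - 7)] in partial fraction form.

5/(t - 2)(t - 7) = P/(t - 2) + Q/(t - 7). P = 5/(2 - 7) = -1, Q = 5/(7 - 2) = 1
Result: -1/(t - 2) + 1/(t - 7)


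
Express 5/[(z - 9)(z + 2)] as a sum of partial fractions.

5/(z - 9)(z + 2) = α/(z - 9) + β/(z + 2). α = 5/(9 + 2) = 5/11, β = 5/(-2 - 9) = -5/11
Result: (5/11)/(z - 9) - (5/11)/(z + 2)


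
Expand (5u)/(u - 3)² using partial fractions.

(5u) = P(u - 3) + Q. At u = 3: Q = 5·3 + 0 = 15. Coeff of u: P = 5
Result: 5/(u - 3) + 15/(u - 3)²


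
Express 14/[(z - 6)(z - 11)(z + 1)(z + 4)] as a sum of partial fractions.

Using Heaviside cover-up: (-1/25)/(z - 6) + (7/450)/(z - 11) + (1/18)/(z + 1) - (7/225)/(z + 4)


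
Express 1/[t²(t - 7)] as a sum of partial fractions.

Cover-up at t=7: C = 1/(7 - 0)² = 1/49. Cover-up at t=0: B = 1/(0 - 7) = -1/7. Comparing t² coeff: A = -C = -1/49
Result: (-1/49)/t - (1/7)/t² + (1/49)/(t - 7)
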